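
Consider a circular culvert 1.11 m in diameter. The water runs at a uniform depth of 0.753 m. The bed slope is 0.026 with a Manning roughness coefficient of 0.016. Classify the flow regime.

For a circular section of diameter D = 1.11 m at depth y = 0.753 m, the central angle is θ = 2 arccos(1 − 2y/D) = 3.871 rad. Then A = (D²/8)(θ − sin θ) = 0.6989 m² and P = Dθ/2 = 2.149 m.
Hydraulic radius R = A/P = 0.6989/2.149 = 0.3253 m.
V = (1/n) R^(2/3) √S = (1/0.016) × 0.3253^(2/3) × √0.026 = 4.767 m/s. Hydraulic depth D_h = A/T = 0.6989/1.037 = 0.674 m.
Froude number Fr = V/√(g·D_h) = 4.767/√(9.81×0.674) = 1.85, which is greater than 1, so the flow is supercritical.

supercritical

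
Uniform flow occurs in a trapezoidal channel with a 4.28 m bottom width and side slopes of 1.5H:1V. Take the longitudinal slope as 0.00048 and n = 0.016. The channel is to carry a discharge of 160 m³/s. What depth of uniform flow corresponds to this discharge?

Manning's equation rearranged: A R^(2/3) = nQ / (1·√S) = 0.016 × 160 / (√0.00048) = 116.8.
Trying y = 4.16 m: A R^(2/3) = 75.59 — short.
Trying y = 5.52 m: A R^(2/3) = 139.9 — over.
Trying y = 5.09 m: A R^(2/3) = 117 — ≈ 116.8.

y_n = 5.09 m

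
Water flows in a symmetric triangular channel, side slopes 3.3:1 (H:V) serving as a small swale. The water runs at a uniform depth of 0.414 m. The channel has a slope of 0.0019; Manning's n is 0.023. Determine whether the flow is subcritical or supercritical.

subcritical

For a triangular section with side slope z = 3.3: A = zy² = 3.3×0.414² = 0.5656 m²; P = 2y√(1+z²) = 2×0.414×3.448 = 2.855 m.
Hydraulic radius R = A/P = 0.5656/2.855 = 0.1981 m.
V = (1/n) R^(2/3) √S = (1/0.023) × 0.1981^(2/3) × √0.0019 = 0.644 m/s. Hydraulic depth D_h = A/T = 0.5656/2.732 = 0.207 m.
Froude number Fr = V/√(g·D_h) = 0.644/√(9.81×0.207) = 0.452, which is less than 1, so the flow is subcritical.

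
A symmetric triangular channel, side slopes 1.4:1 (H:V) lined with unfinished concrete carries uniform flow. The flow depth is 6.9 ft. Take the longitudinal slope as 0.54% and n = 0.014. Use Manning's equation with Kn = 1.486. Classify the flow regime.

For a triangular section with side slope z = 1.4: A = zy² = 1.4×6.9² = 66.65 ft²; P = 2y√(1+z²) = 2×6.9×1.72 = 23.74 ft.
Hydraulic radius R = A/P = 66.65/23.74 = 2.807 ft.
V = (1.486/n) R^(2/3) √S = (1.486/0.014) × 2.807^(2/3) × √0.0054 = 15.52 ft/s. Hydraulic depth D_h = A/T = 66.65/19.32 = 3.45 ft.
Froude number Fr = V/√(g·D_h) = 15.52/√(32.2×3.45) = 1.47, which is greater than 1, so the flow is supercritical.

supercritical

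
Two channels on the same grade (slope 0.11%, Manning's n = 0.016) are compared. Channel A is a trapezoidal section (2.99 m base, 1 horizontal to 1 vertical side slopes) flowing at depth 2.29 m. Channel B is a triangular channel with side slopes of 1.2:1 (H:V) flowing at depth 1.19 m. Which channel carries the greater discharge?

channel A

Channel A: With bottom width b = 2.99 m and side slope z = 1: A = (b + zy)y = (2.99 + 1×2.29)×2.29 = 12.09 m²; P = b + 2y√(1+z²) = 2.99 + 2×2.29×1.414 = 9.467 m. Hydraulic radius R = A/P = 12.09/9.467 = 1.277 m. Q_A = (1/0.016)·12.09·1.277^(2/3)·√0.0011 = 29.5 m³/s.
Channel B: For a triangular section with side slope z = 1.2: A = zy² = 1.2×1.19² = 1.699 m²; P = 2y√(1+z²) = 2×1.19×1.562 = 3.718 m. Hydraulic radius R = A/P = 1.699/3.718 = 0.4571 m. Q_B = (1/0.016)·1.699·0.4571^(2/3)·√0.0011 = 2.09 m³/s.
Q_A = 29.5 m³/s vs Q_B = 2.09 m³/s, so channel A carries more.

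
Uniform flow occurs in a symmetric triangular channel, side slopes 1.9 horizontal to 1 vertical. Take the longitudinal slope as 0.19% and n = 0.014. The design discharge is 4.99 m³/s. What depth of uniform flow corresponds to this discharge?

y_n = 1.15 m

Manning's equation rearranged: A R^(2/3) = nQ / (1·√S) = 0.014 × 4.99 / (√0.0019) = 1.603.
At y = 1.28 m: A R^(2/3) = 2.131 — too large.
At y = 0.969 m: A R^(2/3) = 1.014 — too small.
At y = 1.15 m: A R^(2/3) = 1.602 — matches.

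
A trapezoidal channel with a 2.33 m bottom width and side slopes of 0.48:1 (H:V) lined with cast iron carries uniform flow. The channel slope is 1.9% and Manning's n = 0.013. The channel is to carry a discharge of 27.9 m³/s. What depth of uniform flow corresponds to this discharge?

y_n = 1.17 m

Manning's equation rearranged: A R^(2/3) = nQ / (1·√S) = 0.013 × 27.9 / (√0.019) = 2.631.
Trying y = 1.35 m: A R^(2/3) = 3.333 — too large.
Trying y = 1.17 m: A R^(2/3) = 2.634 — close enough.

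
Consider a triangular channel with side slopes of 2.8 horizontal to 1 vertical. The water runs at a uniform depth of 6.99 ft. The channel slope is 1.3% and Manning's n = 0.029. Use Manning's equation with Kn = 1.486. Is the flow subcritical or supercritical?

supercritical

For a triangular section with side slope z = 2.8: A = zy² = 2.8×6.99² = 136.8 ft²; P = 2y√(1+z²) = 2×6.99×2.973 = 41.57 ft.
Hydraulic radius R = A/P = 136.8/41.57 = 3.291 ft.
V = (1.486/n) R^(2/3) √S = (1.486/0.029) × 3.291^(2/3) × √0.013 = 12.93 ft/s. Hydraulic depth D_h = A/T = 136.8/39.14 = 3.495 ft.
Froude number Fr = V/√(g·D_h) = 12.93/√(32.2×3.495) = 1.22, which is greater than 1, so the flow is supercritical.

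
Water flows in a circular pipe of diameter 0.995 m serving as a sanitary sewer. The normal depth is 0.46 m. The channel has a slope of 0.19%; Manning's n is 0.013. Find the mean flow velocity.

V = 1.28 m/s

For a circular section of diameter D = 0.995 m at depth y = 0.46 m, the central angle is θ = 2 arccos(1 − 2y/D) = 2.991 rad. Then A = (D²/8)(θ − sin θ) = 0.3515 m² and P = Dθ/2 = 1.488 m.
Hydraulic radius R = A/P = 0.3515/1.488 = 0.2362 m.
From Manning's equation, V = (1/n) R^(2/3) S^(1/2) = (1/0.013) × 0.2362^(2/3) × 0.0019^(1/2) = 1.28 m/s.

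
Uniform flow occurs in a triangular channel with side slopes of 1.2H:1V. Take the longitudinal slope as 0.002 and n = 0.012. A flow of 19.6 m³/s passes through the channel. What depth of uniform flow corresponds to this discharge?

y_n = 2.21 m

Manning's equation rearranged: A R^(2/3) = nQ / (1·√S) = 0.012 × 19.6 / (√0.002) = 5.259.
Trying y = 2.59 m: A R^(2/3) = 8.022 — too large.
Trying y = 1.87 m: A R^(2/3) = 3.366 — too small.
Trying y = 2.21 m: A R^(2/3) = 5.255 — ≈ 5.259.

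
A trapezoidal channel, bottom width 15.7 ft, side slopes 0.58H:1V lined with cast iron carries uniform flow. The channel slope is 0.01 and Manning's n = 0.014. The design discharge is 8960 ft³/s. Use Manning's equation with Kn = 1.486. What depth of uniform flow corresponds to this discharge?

y_n = 11.4 ft

Manning's equation rearranged: A R^(2/3) = nQ / (1.486·√S) = 0.014 × 8960 / (1.486 × √0.01) = 844.1.
Try y = 13.9 ft: A R^(2/3) = 1198 — over.
Try y = 11.4 ft: A R^(2/3) = 844.3 — ≈ 844.1.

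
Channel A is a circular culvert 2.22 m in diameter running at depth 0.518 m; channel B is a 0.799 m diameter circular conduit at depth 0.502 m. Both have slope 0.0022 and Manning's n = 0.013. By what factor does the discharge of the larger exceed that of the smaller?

2.53

Channel A: For a circular section of diameter D = 2.22 m at depth y = 0.518 m, the central angle is θ = 2 arccos(1 − 2y/D) = 2.017 rad. Then A = (D²/8)(θ − sin θ) = 0.6864 m² and P = Dθ/2 = 2.238 m. Hydraulic radius R = A/P = 0.6864/2.238 = 0.3067 m. Q_A = (1/0.013)·0.6864·0.3067^(2/3)·√0.0022 = 1.126 m³/s.
Channel B: For a circular section of diameter D = 0.799 m at depth y = 0.502 m, the central angle is θ = 2 arccos(1 − 2y/D) = 3.661 rad. Then A = (D²/8)(θ − sin θ) = 0.3317 m² and P = Dθ/2 = 1.462 m. Hydraulic radius R = A/P = 0.3317/1.462 = 0.2268 m. Q_B = (1/0.013)·0.3317·0.2268^(2/3)·√0.0022 = 0.4451 m³/s.
The larger discharge is 1.126 m³/s and the smaller is 0.4451 m³/s; the ratio is 2.53.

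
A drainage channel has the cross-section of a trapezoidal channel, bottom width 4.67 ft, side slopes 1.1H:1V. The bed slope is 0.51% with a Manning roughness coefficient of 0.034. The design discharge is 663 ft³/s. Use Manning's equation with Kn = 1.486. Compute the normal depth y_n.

Manning's equation rearranged: A R^(2/3) = nQ / (1.486·√S) = 0.034 × 663 / (1.486 × √0.0051) = 212.4.
Try y = 5.88 ft: A R^(2/3) = 134.9 — low.
Try y = 8.43 ft: A R^(2/3) = 293.9 — high.
Try y = 7.27 ft: A R^(2/3) = 212.4 — ≈ 212.4.

y_n = 7.27 ft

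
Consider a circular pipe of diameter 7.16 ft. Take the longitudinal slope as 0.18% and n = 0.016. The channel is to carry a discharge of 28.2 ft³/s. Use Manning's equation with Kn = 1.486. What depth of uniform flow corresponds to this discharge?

y_n = 1.68 ft

Manning's equation rearranged: A R^(2/3) = nQ / (1.486·√S) = 0.016 × 28.2 / (1.486 × √0.0018) = 7.157.
Trying y = 2.14 ft: A R^(2/3) = 11.54 — too large.
Trying y = 1.29 ft: A R^(2/3) = 4.204 — too small.
Trying y = 1.68 ft: A R^(2/3) = 7.167 — ≈ 7.157.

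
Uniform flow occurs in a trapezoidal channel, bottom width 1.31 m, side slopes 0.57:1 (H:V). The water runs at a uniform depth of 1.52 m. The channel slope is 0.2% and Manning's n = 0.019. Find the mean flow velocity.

With bottom width b = 1.31 m and side slope z = 0.57: A = (b + zy)y = (1.31 + 0.57×1.52)×1.52 = 3.308 m²; P = b + 2y√(1+z²) = 1.31 + 2×1.52×1.151 = 4.809 m.
Hydraulic radius R = A/P = 3.308/4.809 = 0.6879 m.
From Manning's equation, V = (1/n) R^(2/3) S^(1/2) = (1/0.019) × 0.6879^(2/3) × 0.002^(1/2) = 1.83 m/s.

V = 1.83 m/s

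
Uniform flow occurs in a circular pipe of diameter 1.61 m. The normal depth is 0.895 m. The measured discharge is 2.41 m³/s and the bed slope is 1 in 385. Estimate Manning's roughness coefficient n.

For a circular section of diameter D = 1.61 m at depth y = 0.895 m, the central angle is θ = 2 arccos(1 − 2y/D) = 3.366 rad. Then A = (D²/8)(θ − sin θ) = 1.163 m² and P = Dθ/2 = 2.709 m.
Hydraulic radius R = A/P = 1.163/2.709 = 0.4291 m.
Rearranging Manning's equation: n = (1/Q) A R^(2/3) S^(1/2) = (1/2.41) × 1.163 × 0.4291^(2/3) × √0.002597 = 0.014.

n = 0.014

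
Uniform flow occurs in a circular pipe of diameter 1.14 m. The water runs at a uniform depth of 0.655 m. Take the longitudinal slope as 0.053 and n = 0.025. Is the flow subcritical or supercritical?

For a circular section of diameter D = 1.14 m at depth y = 0.655 m, the central angle is θ = 2 arccos(1 − 2y/D) = 3.441 rad. Then A = (D²/8)(θ − sin θ) = 0.6069 m² and P = Dθ/2 = 1.961 m.
Hydraulic radius R = A/P = 0.6069/1.961 = 0.3094 m.
V = (1/n) R^(2/3) √S = (1/0.025) × 0.3094^(2/3) × √0.053 = 4.213 m/s. Hydraulic depth D_h = A/T = 0.6069/1.127 = 0.5384 m.
Froude number Fr = V/√(g·D_h) = 4.213/√(9.81×0.5384) = 1.83, which is greater than 1, so the flow is supercritical.

supercritical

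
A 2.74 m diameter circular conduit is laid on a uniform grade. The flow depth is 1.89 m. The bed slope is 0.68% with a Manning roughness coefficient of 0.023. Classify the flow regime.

subcritical

For a circular section of diameter D = 2.74 m at depth y = 1.89 m, the central angle is θ = 2 arccos(1 − 2y/D) = 3.92 rad. Then A = (D²/8)(θ − sin θ) = 4.338 m² and P = Dθ/2 = 5.371 m.
Hydraulic radius R = A/P = 4.338/5.371 = 0.8077 m.
V = (1/n) R^(2/3) √S = (1/0.023) × 0.8077^(2/3) × √0.0068 = 3.11 m/s. Hydraulic depth D_h = A/T = 4.338/2.535 = 1.711 m.
Froude number Fr = V/√(g·D_h) = 3.11/√(9.81×1.711) = 0.759, which is less than 1, so the flow is subcritical.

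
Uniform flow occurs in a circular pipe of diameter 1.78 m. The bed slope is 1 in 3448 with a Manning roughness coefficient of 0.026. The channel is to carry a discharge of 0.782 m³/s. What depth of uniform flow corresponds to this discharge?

Manning's equation rearranged: A R^(2/3) = nQ / (1·√S) = 0.026 × 0.782 / (√0.00029) = 1.194.
Try y = 1.42 m: A R^(2/3) = 1.414 — too large.
Try y = 0.949 m: A R^(2/3) = 0.8074 — too small.
Try y = 1.23 m: A R^(2/3) = 1.194 — ≈ 1.194.

y_n = 1.23 m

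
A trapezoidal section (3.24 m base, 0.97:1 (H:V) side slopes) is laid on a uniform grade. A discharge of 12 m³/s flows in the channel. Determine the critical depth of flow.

At critical depth, Q² T / (g A³) = 1, i.e. A³/T = Q²/g = 12²/9.81 = 14.68.
Trying y = 1.11 m: A³/T = 20.4 — high.
Trying y = 0.858 m: A³/T = 8.697 — low.
Trying y = 1.01 m: A³/T = 14.89 — close enough.

y_c = 1.01 m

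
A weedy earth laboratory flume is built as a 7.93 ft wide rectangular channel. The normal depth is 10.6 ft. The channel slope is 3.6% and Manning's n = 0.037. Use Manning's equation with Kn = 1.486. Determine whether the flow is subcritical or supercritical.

Flow area A = b·y = 7.93 × 10.6 = 84.06 ft². Wetted perimeter P = b + 2y = 7.93 + 2×10.6 = 29.13 ft.
Hydraulic radius R = A/P = 84.06/29.13 = 2.886 ft.
V = (1.486/n) R^(2/3) √S = (1.486/0.037) × 2.886^(2/3) × √0.036 = 15.45 ft/s. Hydraulic depth D_h = A/T = 84.06/7.93 = 10.6 ft.
Froude number Fr = V/√(g·D_h) = 15.45/√(32.2×10.6) = 0.836, which is less than 1, so the flow is subcritical.

subcritical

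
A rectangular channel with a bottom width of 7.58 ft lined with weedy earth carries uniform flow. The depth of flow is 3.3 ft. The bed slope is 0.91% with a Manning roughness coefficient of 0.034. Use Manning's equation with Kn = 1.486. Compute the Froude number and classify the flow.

subcritical

Flow area A = b·y = 7.58 × 3.3 = 25.01 ft². Wetted perimeter P = b + 2y = 7.58 + 2×3.3 = 14.18 ft.
Hydraulic radius R = A/P = 25.01/14.18 = 1.764 ft.
V = (1.486/n) R^(2/3) √S = (1.486/0.034) × 1.764^(2/3) × √0.0091 = 6.087 ft/s. Hydraulic depth D_h = A/T = 25.01/7.58 = 3.3 ft.
Froude number Fr = V/√(g·D_h) = 6.087/√(32.2×3.3) = 0.59, which is less than 1, so the flow is subcritical.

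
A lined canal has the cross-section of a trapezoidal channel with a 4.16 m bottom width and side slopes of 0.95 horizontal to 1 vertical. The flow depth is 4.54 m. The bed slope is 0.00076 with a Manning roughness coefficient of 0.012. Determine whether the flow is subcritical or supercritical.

With bottom width b = 4.16 m and side slope z = 0.95: A = (b + zy)y = (4.16 + 0.95×4.54)×4.54 = 38.47 m²; P = b + 2y√(1+z²) = 4.16 + 2×4.54×1.379 = 16.68 m.
Hydraulic radius R = A/P = 38.47/16.68 = 2.306 m.
V = (1/n) R^(2/3) √S = (1/0.012) × 2.306^(2/3) × √0.00076 = 4.009 m/s. Hydraulic depth D_h = A/T = 38.47/12.79 = 3.009 m.
Froude number Fr = V/√(g·D_h) = 4.009/√(9.81×3.009) = 0.738, which is less than 1, so the flow is subcritical.

subcritical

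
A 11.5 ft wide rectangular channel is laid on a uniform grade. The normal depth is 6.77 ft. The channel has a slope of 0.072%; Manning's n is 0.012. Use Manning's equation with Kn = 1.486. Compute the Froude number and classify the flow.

subcritical

Flow area A = b·y = 11.5 × 6.77 = 77.85 ft². Wetted perimeter P = b + 2y = 11.5 + 2×6.77 = 25.04 ft.
Hydraulic radius R = A/P = 77.85/25.04 = 3.109 ft.
V = (1.486/n) R^(2/3) √S = (1.486/0.012) × 3.109^(2/3) × √0.00072 = 7.078 ft/s. Hydraulic depth D_h = A/T = 77.85/11.5 = 6.77 ft.
Froude number Fr = V/√(g·D_h) = 7.078/√(32.2×6.77) = 0.479, which is less than 1, so the flow is subcritical.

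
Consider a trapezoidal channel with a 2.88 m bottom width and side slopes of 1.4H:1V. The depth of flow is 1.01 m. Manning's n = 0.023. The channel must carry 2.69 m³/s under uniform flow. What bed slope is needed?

With bottom width b = 2.88 m and side slope z = 1.4: A = (b + zy)y = (2.88 + 1.4×1.01)×1.01 = 4.337 m²; P = b + 2y√(1+z²) = 2.88 + 2×1.01×1.72 = 6.355 m.
Hydraulic radius R = A/P = 4.337/6.355 = 0.6824 m.
From Manning's equation, S = [nQ / (1 A R^(2/3))]² = [0.023 × 2.69 / (1 × 4.337 × 0.6824^(2/3))]² = 0.000339.

S = 0.000339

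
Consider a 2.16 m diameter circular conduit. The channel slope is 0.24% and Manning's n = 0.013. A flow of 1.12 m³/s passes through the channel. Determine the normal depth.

Manning's equation rearranged: A R^(2/3) = nQ / (1·√S) = 0.013 × 1.12 / (√0.0024) = 0.2972.
At y = 0.442 m: A R^(2/3) = 0.2229 — short.
At y = 0.594 m: A R^(2/3) = 0.4017 — over.
At y = 0.51 m: A R^(2/3) = 0.2971 — close enough.

y_n = 0.51 m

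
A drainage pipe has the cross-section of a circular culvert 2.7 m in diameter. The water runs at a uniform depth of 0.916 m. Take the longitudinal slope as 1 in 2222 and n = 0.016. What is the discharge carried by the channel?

Q = 1.45 m³/s

For a circular section of diameter D = 2.7 m at depth y = 0.916 m, the central angle is θ = 2 arccos(1 − 2y/D) = 2.487 rad. Then A = (D²/8)(θ − sin θ) = 1.711 m² and P = Dθ/2 = 3.357 m.
Hydraulic radius R = A/P = 1.711/3.357 = 0.5098 m.
Manning's equation: Q = (1/n) A R^(2/3) S^(1/2) = (1/0.016) × 1.711 × 0.5098^(2/3) × 0.00045^(1/2) = 1.45 m³/s.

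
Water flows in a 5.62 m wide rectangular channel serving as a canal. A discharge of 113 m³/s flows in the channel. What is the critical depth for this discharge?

For a rectangular channel, critical depth y_c = (q²/g)^(1/3) where q = Q/b = 113/5.62 = 20.11 m²/s.
So y_c = (20.11²/9.81)^(1/3) = 3.45 m.

y_c = 3.45 m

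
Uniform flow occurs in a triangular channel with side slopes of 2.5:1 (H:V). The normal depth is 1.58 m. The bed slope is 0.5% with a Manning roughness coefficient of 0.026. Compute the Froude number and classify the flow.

subcritical

For a triangular section with side slope z = 2.5: A = zy² = 2.5×1.58² = 6.241 m²; P = 2y√(1+z²) = 2×1.58×2.693 = 8.509 m.
Hydraulic radius R = A/P = 6.241/8.509 = 0.7335 m.
V = (1/n) R^(2/3) √S = (1/0.026) × 0.7335^(2/3) × √0.005 = 2.212 m/s. Hydraulic depth D_h = A/T = 6.241/7.9 = 0.79 m.
Froude number Fr = V/√(g·D_h) = 2.212/√(9.81×0.79) = 0.795, which is less than 1, so the flow is subcritical.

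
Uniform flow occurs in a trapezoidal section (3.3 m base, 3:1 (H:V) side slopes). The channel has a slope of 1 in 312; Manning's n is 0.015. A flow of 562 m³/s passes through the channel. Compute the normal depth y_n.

Manning's equation rearranged: A R^(2/3) = nQ / (1·√S) = 0.015 × 562 / (√0.003205) = 148.9.
Trying y = 5.32 m: A R^(2/3) = 202.3 — too large.
Trying y = 3.86 m: A R^(2/3) = 93.37 — too small.
Trying y = 4.69 m: A R^(2/3) = 148.9 — ≈ 148.9.

y_n = 4.69 m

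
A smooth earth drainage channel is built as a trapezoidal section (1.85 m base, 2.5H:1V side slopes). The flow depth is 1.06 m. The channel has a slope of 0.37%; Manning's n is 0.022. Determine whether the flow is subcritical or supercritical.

With bottom width b = 1.85 m and side slope z = 2.5: A = (b + zy)y = (1.85 + 2.5×1.06)×1.06 = 4.77 m²; P = b + 2y√(1+z²) = 1.85 + 2×1.06×2.693 = 7.558 m.
Hydraulic radius R = A/P = 4.77/7.558 = 0.6311 m.
V = (1/n) R^(2/3) √S = (1/0.022) × 0.6311^(2/3) × √0.0037 = 2.034 m/s. Hydraulic depth D_h = A/T = 4.77/7.15 = 0.6671 m.
Froude number Fr = V/√(g·D_h) = 2.034/√(9.81×0.6671) = 0.795, which is less than 1, so the flow is subcritical.

subcritical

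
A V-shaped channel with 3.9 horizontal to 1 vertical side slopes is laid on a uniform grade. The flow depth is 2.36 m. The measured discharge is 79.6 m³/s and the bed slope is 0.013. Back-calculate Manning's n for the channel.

For a triangular section with side slope z = 3.9: A = zy² = 3.9×2.36² = 21.72 m²; P = 2y√(1+z²) = 2×2.36×4.026 = 19 m.
Hydraulic radius R = A/P = 21.72/19 = 1.143 m.
Rearranging Manning's equation: n = (1/Q) A R^(2/3) S^(1/2) = (1/79.6) × 21.72 × 1.143^(2/3) × √0.013 = 0.034.

n = 0.034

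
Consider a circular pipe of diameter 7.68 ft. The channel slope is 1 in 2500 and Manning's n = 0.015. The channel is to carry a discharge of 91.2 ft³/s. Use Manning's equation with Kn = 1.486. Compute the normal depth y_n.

y_n = 4.48 ft

Manning's equation rearranged: A R^(2/3) = nQ / (1.486·√S) = 0.015 × 91.2 / (1.486 × √0.0004) = 46.03.
Trying y = 5.54 ft: A R^(2/3) = 62.26 — over.
Trying y = 3.37 ft: A R^(2/3) = 28.5 — short.
Trying y = 4.48 ft: A R^(2/3) = 46.03 — ≈ 46.03.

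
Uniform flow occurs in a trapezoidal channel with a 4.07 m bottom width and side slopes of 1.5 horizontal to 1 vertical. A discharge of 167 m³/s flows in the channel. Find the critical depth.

y_c = 3.66 m

At critical depth, Q² T / (g A³) = 1, i.e. A³/T = Q²/g = 167²/9.81 = 2843.
At y = 2.9 m: A³/T = 1140 — short.
At y = 4.4 m: A³/T = 5992 — over.
At y = 3.66 m: A³/T = 2846 — matches.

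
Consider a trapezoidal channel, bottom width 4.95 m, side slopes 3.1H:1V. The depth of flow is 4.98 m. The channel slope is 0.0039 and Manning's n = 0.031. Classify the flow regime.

With bottom width b = 4.95 m and side slope z = 3.1: A = (b + zy)y = (4.95 + 3.1×4.98)×4.98 = 101.5 m²; P = b + 2y√(1+z²) = 4.95 + 2×4.98×3.257 = 37.39 m.
Hydraulic radius R = A/P = 101.5/37.39 = 2.715 m.
V = (1/n) R^(2/3) √S = (1/0.031) × 2.715^(2/3) × √0.0039 = 3.921 m/s. Hydraulic depth D_h = A/T = 101.5/35.83 = 2.834 m.
Froude number Fr = V/√(g·D_h) = 3.921/√(9.81×2.834) = 0.744, which is less than 1, so the flow is subcritical.

subcritical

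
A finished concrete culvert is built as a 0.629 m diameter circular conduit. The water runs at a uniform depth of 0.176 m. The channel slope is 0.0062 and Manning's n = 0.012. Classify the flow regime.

For a circular section of diameter D = 0.629 m at depth y = 0.176 m, the central angle is θ = 2 arccos(1 − 2y/D) = 2.23 rad. Then A = (D²/8)(θ − sin θ) = 0.07116 m² and P = Dθ/2 = 0.7012 m.
Hydraulic radius R = A/P = 0.07116/0.7012 = 0.1015 m.
V = (1/n) R^(2/3) √S = (1/0.012) × 0.1015^(2/3) × √0.0062 = 1.428 m/s. Hydraulic depth D_h = A/T = 0.07116/0.5647 = 0.126 m.
Froude number Fr = V/√(g·D_h) = 1.428/√(9.81×0.126) = 1.28, which is greater than 1, so the flow is supercritical.

supercritical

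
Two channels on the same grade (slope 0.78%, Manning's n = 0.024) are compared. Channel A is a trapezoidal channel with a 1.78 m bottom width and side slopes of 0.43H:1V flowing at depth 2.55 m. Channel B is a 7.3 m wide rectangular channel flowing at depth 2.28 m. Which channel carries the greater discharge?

Channel A: With bottom width b = 1.78 m and side slope z = 0.43: A = (b + zy)y = (1.78 + 0.43×2.55)×2.55 = 7.335 m²; P = b + 2y√(1+z²) = 1.78 + 2×2.55×1.089 = 7.332 m. Hydraulic radius R = A/P = 7.335/7.332 = 1 m. Q_A = (1/0.024)·7.335·1^(2/3)·√0.0078 = 27 m³/s.
Channel B: Flow area A = b·y = 7.3 × 2.28 = 16.64 m². Wetted perimeter P = b + 2y = 7.3 + 2×2.28 = 11.86 m. Hydraulic radius R = A/P = 16.64/11.86 = 1.403 m. Q_B = (1/0.024)·16.64·1.403^(2/3)·√0.0078 = 76.77 m³/s.
Q_A = 27 m³/s vs Q_B = 76.77 m³/s, so channel B carries more.

channel B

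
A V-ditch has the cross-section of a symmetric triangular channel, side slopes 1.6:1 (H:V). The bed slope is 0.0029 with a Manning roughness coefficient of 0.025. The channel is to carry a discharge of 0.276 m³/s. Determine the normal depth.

y_n = 0.481 m

Manning's equation rearranged: A R^(2/3) = nQ / (1·√S) = 0.025 × 0.276 / (√0.0029) = 0.1281.
Try y = 0.524 m: A R^(2/3) = 0.1612 — too large.
Try y = 0.337 m: A R^(2/3) = 0.04966 — too small.
Try y = 0.481 m: A R^(2/3) = 0.1283 — matches.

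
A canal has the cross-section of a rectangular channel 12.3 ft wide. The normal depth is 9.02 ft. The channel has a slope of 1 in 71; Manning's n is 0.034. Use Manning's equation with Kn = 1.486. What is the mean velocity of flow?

V = 12.3 ft/s

Flow area A = b·y = 12.3 × 9.02 = 110.9 ft². Wetted perimeter P = b + 2y = 12.3 + 2×9.02 = 30.34 ft.
Hydraulic radius R = A/P = 110.9/30.34 = 3.657 ft.
From Manning's equation, V = (1.486/n) R^(2/3) S^(1/2) = (1.486/0.034) × 3.657^(2/3) × 0.01408^(1/2) = 12.3 ft/s.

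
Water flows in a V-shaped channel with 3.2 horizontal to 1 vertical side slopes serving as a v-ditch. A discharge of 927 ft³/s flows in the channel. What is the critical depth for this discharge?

At critical depth, Q² T / (g A³) = 1, i.e. A³/T = Q²/g = 927²/32.2 = 26690.
Try y = 4.75 ft: A³/T = 12380 — short.
Try y = 5.54 ft: A³/T = 26720 — close enough.

y_c = 5.54 ft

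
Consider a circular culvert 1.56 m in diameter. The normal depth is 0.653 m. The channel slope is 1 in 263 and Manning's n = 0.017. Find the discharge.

Q = 1.35 m³/s

For a circular section of diameter D = 1.56 m at depth y = 0.653 m, the central angle is θ = 2 arccos(1 − 2y/D) = 2.814 rad. Then A = (D²/8)(θ − sin θ) = 0.7584 m² and P = Dθ/2 = 2.195 m.
Hydraulic radius R = A/P = 0.7584/2.195 = 0.3455 m.
Manning's equation: Q = (1/n) A R^(2/3) S^(1/2) = (1/0.017) × 0.7584 × 0.3455^(2/3) × 0.003802^(1/2) = 1.35 m³/s.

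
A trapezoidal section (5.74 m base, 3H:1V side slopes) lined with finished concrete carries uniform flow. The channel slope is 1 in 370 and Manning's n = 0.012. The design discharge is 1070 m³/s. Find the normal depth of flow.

y_n = 5.42 m

Manning's equation rearranged: A R^(2/3) = nQ / (1·√S) = 0.012 × 1070 / (√0.002703) = 247.
Try y = 6.07 m: A R^(2/3) = 321.9 — over.
Try y = 4.8 m: A R^(2/3) = 186.4 — short.
Try y = 5.42 m: A R^(2/3) = 246.9 — matches.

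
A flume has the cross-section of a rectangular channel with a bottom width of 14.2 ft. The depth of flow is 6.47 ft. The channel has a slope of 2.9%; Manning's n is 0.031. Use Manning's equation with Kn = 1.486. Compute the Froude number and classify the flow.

supercritical

Flow area A = b·y = 14.2 × 6.47 = 91.87 ft². Wetted perimeter P = b + 2y = 14.2 + 2×6.47 = 27.14 ft.
Hydraulic radius R = A/P = 91.87/27.14 = 3.385 ft.
V = (1.486/n) R^(2/3) √S = (1.486/0.031) × 3.385^(2/3) × √0.029 = 18.4 ft/s. Hydraulic depth D_h = A/T = 91.87/14.2 = 6.47 ft.
Froude number Fr = V/√(g·D_h) = 18.4/√(32.2×6.47) = 1.28, which is greater than 1, so the flow is supercritical.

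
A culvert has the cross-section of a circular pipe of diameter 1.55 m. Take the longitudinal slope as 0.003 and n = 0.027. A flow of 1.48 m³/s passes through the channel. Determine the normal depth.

y_n = 0.981 m

Manning's equation rearranged: A R^(2/3) = nQ / (1·√S) = 0.027 × 1.48 / (√0.003) = 0.7296.
Trying y = 0.852 m: A R^(2/3) = 0.5869 — too small.
Trying y = 1.08 m: A R^(2/3) = 0.8346 — too large.
Trying y = 0.981 m: A R^(2/3) = 0.7299 — matches.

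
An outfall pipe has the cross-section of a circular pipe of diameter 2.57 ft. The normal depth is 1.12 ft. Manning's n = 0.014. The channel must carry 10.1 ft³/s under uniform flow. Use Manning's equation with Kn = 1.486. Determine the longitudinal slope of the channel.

S = 0.00392

For a circular section of diameter D = 2.57 ft at depth y = 1.12 ft, the central angle is θ = 2 arccos(1 − 2y/D) = 2.884 rad. Then A = (D²/8)(θ − sin θ) = 2.171 ft² and P = Dθ/2 = 3.706 ft.
Hydraulic radius R = A/P = 2.171/3.706 = 0.5858 ft.
From Manning's equation, S = [nQ / (1.486 A R^(2/3))]² = [0.014 × 10.1 / (1.486 × 2.171 × 0.5858^(2/3))]² = 0.00392.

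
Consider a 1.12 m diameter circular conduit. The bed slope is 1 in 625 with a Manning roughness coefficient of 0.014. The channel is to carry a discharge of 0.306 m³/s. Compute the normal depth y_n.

y_n = 0.385 m

Manning's equation rearranged: A R^(2/3) = nQ / (1·√S) = 0.014 × 0.306 / (√0.0016) = 0.1071.
Try y = 0.296 m: A R^(2/3) = 0.06446 — low.
Try y = 0.492 m: A R^(2/3) = 0.1683 — high.
Try y = 0.385 m: A R^(2/3) = 0.1072 — close enough.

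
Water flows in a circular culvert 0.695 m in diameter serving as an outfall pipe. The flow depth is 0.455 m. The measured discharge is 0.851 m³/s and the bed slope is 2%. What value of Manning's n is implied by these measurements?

n = 0.015

For a circular section of diameter D = 0.695 m at depth y = 0.455 m, the central angle is θ = 2 arccos(1 − 2y/D) = 3.771 rad. Then A = (D²/8)(θ − sin θ) = 0.2632 m² and P = Dθ/2 = 1.31 m.
Hydraulic radius R = A/P = 0.2632/1.31 = 0.2009 m.
Rearranging Manning's equation: n = (1/Q) A R^(2/3) S^(1/2) = (1/0.851) × 0.2632 × 0.2009^(2/3) × √0.02 = 0.015.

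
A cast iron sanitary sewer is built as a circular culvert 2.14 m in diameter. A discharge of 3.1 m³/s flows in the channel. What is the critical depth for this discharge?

y_c = 0.82 m

At critical depth, Q² T / (g A³) = 1, i.e. A³/T = Q²/g = 3.1²/9.81 = 0.9796.
Trying y = 0.579 m: A³/T = 0.2552 — low.
Trying y = 0.914 m: A³/T = 1.487 — high.
Trying y = 0.82 m: A³/T = 0.9805 — ≈ 0.9796.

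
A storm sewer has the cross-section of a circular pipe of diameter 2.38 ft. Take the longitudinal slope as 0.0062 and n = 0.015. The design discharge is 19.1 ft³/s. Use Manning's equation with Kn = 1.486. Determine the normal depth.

y_n = 1.58 ft

Manning's equation rearranged: A R^(2/3) = nQ / (1.486·√S) = 0.015 × 19.1 / (1.486 × √0.0062) = 2.449.
Try y = 1.27 ft: A R^(2/3) = 1.754 — short.
Try y = 1.84 ft: A R^(2/3) = 2.969 — over.
Try y = 1.58 ft: A R^(2/3) = 2.453 — matches.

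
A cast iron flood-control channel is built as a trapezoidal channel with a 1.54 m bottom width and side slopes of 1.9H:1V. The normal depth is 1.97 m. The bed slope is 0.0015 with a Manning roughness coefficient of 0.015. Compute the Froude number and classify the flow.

With bottom width b = 1.54 m and side slope z = 1.9: A = (b + zy)y = (1.54 + 1.9×1.97)×1.97 = 10.41 m²; P = b + 2y√(1+z²) = 1.54 + 2×1.97×2.147 = 10 m.
Hydraulic radius R = A/P = 10.41/10 = 1.041 m.
V = (1/n) R^(2/3) √S = (1/0.015) × 1.041^(2/3) × √0.0015 = 2.652 m/s. Hydraulic depth D_h = A/T = 10.41/9.026 = 1.153 m.
Froude number Fr = V/√(g·D_h) = 2.652/√(9.81×1.153) = 0.788, which is less than 1, so the flow is subcritical.

subcritical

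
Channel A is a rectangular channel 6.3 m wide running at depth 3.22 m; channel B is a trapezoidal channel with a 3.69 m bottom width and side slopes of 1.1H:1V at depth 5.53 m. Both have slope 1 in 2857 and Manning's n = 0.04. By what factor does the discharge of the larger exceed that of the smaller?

3.77

Channel A: Flow area A = b·y = 6.3 × 3.22 = 20.29 m². Wetted perimeter P = b + 2y = 6.3 + 2×3.22 = 12.74 m. Hydraulic radius R = A/P = 20.29/12.74 = 1.592 m. Q_A = (1/0.04)·20.29·1.592^(2/3)·√0.00035 = 12.94 m³/s.
Channel B: With bottom width b = 3.69 m and side slope z = 1.1: A = (b + zy)y = (3.69 + 1.1×5.53)×5.53 = 54.04 m²; P = b + 2y√(1+z²) = 3.69 + 2×5.53×1.487 = 20.13 m. Hydraulic radius R = A/P = 54.04/20.13 = 2.685 m. Q_B = (1/0.04)·54.04·2.685^(2/3)·√0.00035 = 48.83 m³/s.
The larger discharge is 48.83 m³/s and the smaller is 12.94 m³/s; the ratio is 3.77.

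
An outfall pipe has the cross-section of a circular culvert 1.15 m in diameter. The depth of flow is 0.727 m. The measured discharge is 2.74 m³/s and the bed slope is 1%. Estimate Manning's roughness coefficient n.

For a circular section of diameter D = 1.15 m at depth y = 0.727 m, the central angle is θ = 2 arccos(1 − 2y/D) = 3.677 rad. Then A = (D²/8)(θ − sin θ) = 0.6921 m² and P = Dθ/2 = 2.114 m.
Hydraulic radius R = A/P = 0.6921/2.114 = 0.3274 m.
Rearranging Manning's equation: n = (1/Q) A R^(2/3) S^(1/2) = (1/2.74) × 0.6921 × 0.3274^(2/3) × √0.01 = 0.012.

n = 0.012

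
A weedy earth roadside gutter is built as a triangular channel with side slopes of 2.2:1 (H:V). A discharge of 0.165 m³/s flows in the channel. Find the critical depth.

At critical depth, Q² T / (g A³) = 1, i.e. A³/T = Q²/g = 0.165²/9.81 = 0.002775.
Try y = 0.315 m: A³/T = 0.007505 — high.
Try y = 0.258 m: A³/T = 0.002766 — close enough.

y_c = 0.258 m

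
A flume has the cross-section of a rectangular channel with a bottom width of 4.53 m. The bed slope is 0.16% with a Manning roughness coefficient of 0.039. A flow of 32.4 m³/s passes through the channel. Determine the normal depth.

y_n = 5.15 m

Manning's equation rearranged: A R^(2/3) = nQ / (1·√S) = 0.039 × 32.4 / (√0.0016) = 31.59.
At y = 6.13 m: A R^(2/3) = 38.84 — over.
At y = 5.15 m: A R^(2/3) = 31.56 — matches.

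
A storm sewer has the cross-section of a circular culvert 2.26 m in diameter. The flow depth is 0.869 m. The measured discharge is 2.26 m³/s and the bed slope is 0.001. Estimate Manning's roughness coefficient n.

n = 0.012

For a circular section of diameter D = 2.26 m at depth y = 0.869 m, the central angle is θ = 2 arccos(1 − 2y/D) = 2.675 rad. Then A = (D²/8)(θ − sin θ) = 1.421 m² and P = Dθ/2 = 3.023 m.
Hydraulic radius R = A/P = 1.421/3.023 = 0.4701 m.
Rearranging Manning's equation: n = (1/Q) A R^(2/3) S^(1/2) = (1/2.26) × 1.421 × 0.4701^(2/3) × √0.001 = 0.012.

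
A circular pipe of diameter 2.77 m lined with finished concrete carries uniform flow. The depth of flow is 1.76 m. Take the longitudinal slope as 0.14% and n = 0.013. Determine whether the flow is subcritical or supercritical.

For a circular section of diameter D = 2.77 m at depth y = 1.76 m, the central angle is θ = 2 arccos(1 − 2y/D) = 3.69 rad. Then A = (D²/8)(θ − sin θ) = 4.039 m² and P = Dθ/2 = 5.111 m.
Hydraulic radius R = A/P = 4.039/5.111 = 0.7903 m.
V = (1/n) R^(2/3) √S = (1/0.013) × 0.7903^(2/3) × √0.0014 = 2.46 m/s. Hydraulic depth D_h = A/T = 4.039/2.667 = 1.515 m.
Froude number Fr = V/√(g·D_h) = 2.46/√(9.81×1.515) = 0.638, which is less than 1, so the flow is subcritical.

subcritical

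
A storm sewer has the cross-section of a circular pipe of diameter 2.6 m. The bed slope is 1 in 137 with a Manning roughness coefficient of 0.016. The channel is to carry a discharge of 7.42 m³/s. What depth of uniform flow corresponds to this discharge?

y_n = 1.06 m

Manning's equation rearranged: A R^(2/3) = nQ / (1·√S) = 0.016 × 7.42 / (√0.007299) = 1.39.
Trying y = 0.786 m: A R^(2/3) = 0.7918 — short.
Trying y = 1.06 m: A R^(2/3) = 1.39 — matches.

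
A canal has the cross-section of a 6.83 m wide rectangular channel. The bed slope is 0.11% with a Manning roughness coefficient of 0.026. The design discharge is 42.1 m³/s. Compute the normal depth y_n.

Manning's equation rearranged: A R^(2/3) = nQ / (1·√S) = 0.026 × 42.1 / (√0.0011) = 33.
Try y = 4 m: A R^(2/3) = 41.06 — high.
Try y = 2.52 m: A R^(2/3) = 22.05 — low.
Try y = 3.39 m: A R^(2/3) = 33 — matches.

y_n = 3.39 m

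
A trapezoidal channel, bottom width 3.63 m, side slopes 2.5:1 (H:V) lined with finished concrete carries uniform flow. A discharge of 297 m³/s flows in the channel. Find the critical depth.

y_c = 4.26 m

At critical depth, Q² T / (g A³) = 1, i.e. A³/T = Q²/g = 297²/9.81 = 8992.
Try y = 5.13 m: A³/T = 20540 — high.
Try y = 4.26 m: A³/T = 9030 — matches.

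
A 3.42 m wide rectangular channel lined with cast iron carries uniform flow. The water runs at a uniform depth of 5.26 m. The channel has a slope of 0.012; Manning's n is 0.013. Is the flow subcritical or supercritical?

supercritical

Flow area A = b·y = 3.42 × 5.26 = 17.99 m². Wetted perimeter P = b + 2y = 3.42 + 2×5.26 = 13.94 m.
Hydraulic radius R = A/P = 17.99/13.94 = 1.29 m.
V = (1/n) R^(2/3) √S = (1/0.013) × 1.29^(2/3) × √0.012 = 9.988 m/s. Hydraulic depth D_h = A/T = 17.99/3.42 = 5.26 m.
Froude number Fr = V/√(g·D_h) = 9.988/√(9.81×5.26) = 1.39, which is greater than 1, so the flow is supercritical.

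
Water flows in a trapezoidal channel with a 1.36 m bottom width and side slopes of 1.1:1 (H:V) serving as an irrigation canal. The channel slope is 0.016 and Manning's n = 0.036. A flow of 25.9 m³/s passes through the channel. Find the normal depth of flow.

y_n = 2.05 m

Manning's equation rearranged: A R^(2/3) = nQ / (1·√S) = 0.036 × 25.9 / (√0.016) = 7.371.
At y = 1.45 m: A R^(2/3) = 3.554 — low.
At y = 2.05 m: A R^(2/3) = 7.381 — close enough.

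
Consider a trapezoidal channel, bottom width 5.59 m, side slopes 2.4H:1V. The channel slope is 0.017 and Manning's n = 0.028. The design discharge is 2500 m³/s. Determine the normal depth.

Manning's equation rearranged: A R^(2/3) = nQ / (1·√S) = 0.028 × 2500 / (√0.017) = 536.9.
Trying y = 6.54 m: A R^(2/3) = 321.9 — too small.
Trying y = 9.91 m: A R^(2/3) = 862 — too large.
Trying y = 8.13 m: A R^(2/3) = 536.6 — close enough.

y_n = 8.13 m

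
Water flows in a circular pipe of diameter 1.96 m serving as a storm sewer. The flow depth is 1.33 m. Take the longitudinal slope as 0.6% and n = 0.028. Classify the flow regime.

For a circular section of diameter D = 1.96 m at depth y = 1.33 m, the central angle is θ = 2 arccos(1 − 2y/D) = 3.872 rad. Then A = (D²/8)(θ − sin θ) = 2.18 m² and P = Dθ/2 = 3.795 m.
Hydraulic radius R = A/P = 2.18/3.795 = 0.5744 m.
V = (1/n) R^(2/3) √S = (1/0.028) × 0.5744^(2/3) × √0.006 = 1.912 m/s. Hydraulic depth D_h = A/T = 2.18/1.831 = 1.191 m.
Froude number Fr = V/√(g·D_h) = 1.912/√(9.81×1.191) = 0.559, which is less than 1, so the flow is subcritical.

subcritical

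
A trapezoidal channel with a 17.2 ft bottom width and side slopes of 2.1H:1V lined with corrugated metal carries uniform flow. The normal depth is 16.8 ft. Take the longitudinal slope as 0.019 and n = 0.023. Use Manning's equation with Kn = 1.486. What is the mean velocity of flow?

V = 39.2 ft/s

With bottom width b = 17.2 ft and side slope z = 2.1: A = (b + zy)y = (17.2 + 2.1×16.8)×16.8 = 881.7 ft²; P = b + 2y√(1+z²) = 17.2 + 2×16.8×2.326 = 95.35 ft.
Hydraulic radius R = A/P = 881.7/95.35 = 9.246 ft.
From Manning's equation, V = (1.486/n) R^(2/3) S^(1/2) = (1.486/0.023) × 9.246^(2/3) × 0.019^(1/2) = 39.2 ft/s.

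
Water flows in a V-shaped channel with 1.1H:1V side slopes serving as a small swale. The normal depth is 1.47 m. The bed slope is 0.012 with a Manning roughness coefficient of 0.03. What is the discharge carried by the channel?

Q = 5.78 m³/s

For a triangular section with side slope z = 1.1: A = zy² = 1.1×1.47² = 2.377 m²; P = 2y√(1+z²) = 2×1.47×1.487 = 4.371 m.
Hydraulic radius R = A/P = 2.377/4.371 = 0.5439 m.
Manning's equation: Q = (1/n) A R^(2/3) S^(1/2) = (1/0.03) × 2.377 × 0.5439^(2/3) × 0.012^(1/2) = 5.78 m³/s.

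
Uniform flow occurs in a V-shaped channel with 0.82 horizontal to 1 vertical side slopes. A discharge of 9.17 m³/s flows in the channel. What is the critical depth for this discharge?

y_c = 1.91 m

At critical depth, Q² T / (g A³) = 1, i.e. A³/T = Q²/g = 9.17²/9.81 = 8.572.
Try y = 1.46 m: A³/T = 2.23 — low.
Try y = 2.28 m: A³/T = 20.71 — high.
Try y = 1.91 m: A³/T = 8.546 — ≈ 8.572.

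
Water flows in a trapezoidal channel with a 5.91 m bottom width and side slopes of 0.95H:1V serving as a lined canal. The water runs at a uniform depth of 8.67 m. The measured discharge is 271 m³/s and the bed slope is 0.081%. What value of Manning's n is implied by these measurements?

With bottom width b = 5.91 m and side slope z = 0.95: A = (b + zy)y = (5.91 + 0.95×8.67)×8.67 = 122.7 m²; P = b + 2y√(1+z²) = 5.91 + 2×8.67×1.379 = 29.83 m.
Hydraulic radius R = A/P = 122.7/29.83 = 4.112 m.
Rearranging Manning's equation: n = (1/Q) A R^(2/3) S^(1/2) = (1/271) × 122.7 × 4.112^(2/3) × √0.00081 = 0.0331.

n = 0.0331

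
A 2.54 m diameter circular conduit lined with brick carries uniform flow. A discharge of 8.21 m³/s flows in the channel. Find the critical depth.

y_c = 1.29 m

At critical depth, Q² T / (g A³) = 1, i.e. A³/T = Q²/g = 8.21²/9.81 = 6.871.
Try y = 1.46 m: A³/T = 10.91 — over.
Try y = 1.04 m: A³/T = 2.98 — short.
Try y = 1.29 m: A³/T = 6.796 — ≈ 6.871.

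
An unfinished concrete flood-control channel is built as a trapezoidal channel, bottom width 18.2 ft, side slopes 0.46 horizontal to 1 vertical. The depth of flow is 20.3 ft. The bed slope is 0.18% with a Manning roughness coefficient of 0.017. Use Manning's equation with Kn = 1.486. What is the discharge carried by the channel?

Q = 8900 ft³/s

With bottom width b = 18.2 ft and side slope z = 0.46: A = (b + zy)y = (18.2 + 0.46×20.3)×20.3 = 559 ft²; P = b + 2y√(1+z²) = 18.2 + 2×20.3×1.101 = 62.89 ft.
Hydraulic radius R = A/P = 559/62.89 = 8.889 ft.
Manning's equation: Q = (1.486/n) A R^(2/3) S^(1/2) = (1.486/0.017) × 559 × 8.889^(2/3) × 0.0018^(1/2) = 8900 ft³/s.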